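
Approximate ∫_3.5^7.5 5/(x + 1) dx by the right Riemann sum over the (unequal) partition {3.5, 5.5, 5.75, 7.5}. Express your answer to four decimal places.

2.7531

Subinterval widths: 2, 0.25, 1.75.
Right endpoints: 5.5, 5.75, 7.5.
f(5.5) = 10/13, f(5.75) = 20/27, f(7.5) = 10/17.
Sum = Σ Δx_i · f(x_i).
Sum ≈ 2.7531.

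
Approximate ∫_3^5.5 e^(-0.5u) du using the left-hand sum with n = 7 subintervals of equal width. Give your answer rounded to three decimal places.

0.348

Δu = (5.5 − 3)/7 = 5/14.
Left endpoints: 3, 47/14, 26/7, 57/14, 31/7, 67/14, 36/7.
f(3) ≈ 0.223, f(47/14) ≈ 0.187, f(26/7) ≈ 0.156, f(57/14) ≈ 0.131, f(31/7) ≈ 0.109, f(67/14) ≈ 0.091, f(36/7) ≈ 0.076.
Sum = Δu · [f(3) + f(47/14) + f(26/7) + ...].
Sum ≈ 0.348.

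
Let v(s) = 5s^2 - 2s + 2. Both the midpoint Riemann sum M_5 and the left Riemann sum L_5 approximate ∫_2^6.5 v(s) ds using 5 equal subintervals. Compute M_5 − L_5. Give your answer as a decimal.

M_5 = 413.60625.
L_5 = 336.15.
M_5 − L_5 = 77.45625.

77.45625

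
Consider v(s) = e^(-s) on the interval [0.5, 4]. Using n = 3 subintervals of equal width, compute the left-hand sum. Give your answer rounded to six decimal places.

0.996593

Δs = (4 − 0.5)/3 = 7/6.
Left endpoints: 0.5, 5/3, 17/6.
v(0.5) ≈ 0.606531, v(5/3) ≈ 0.188876, v(17/6) ≈ 0.058816.
Sum = Δs · [v(0.5) + v(5/3) + v(17/6)].
Sum ≈ 0.996593.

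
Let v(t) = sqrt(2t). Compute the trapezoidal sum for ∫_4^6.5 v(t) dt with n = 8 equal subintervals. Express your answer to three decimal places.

Δt = (6.5 − 4)/8 = 0.3125.
v(4) ≈ 2.828, v(4.3125) ≈ 2.937, v(4.625) ≈ 3.041, v(4.9375) ≈ 3.142, v(5.25) ≈ 3.240, v(5.5625) ≈ 3.335, v(5.875) ≈ 3.428, v(6.1875) ≈ 3.518, v(6.5) ≈ 3.606.
T_8 = (Δt/2)·[v(t_0) + 2v(t_1) + ... + 2v(t_{7}) + v(t_8)].
Sum ≈ 8.081.

8.081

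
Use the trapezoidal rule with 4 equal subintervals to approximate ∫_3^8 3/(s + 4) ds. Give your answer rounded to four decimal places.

Δs = (8 − 3)/4 = 1.25.
f(3) = 3/7, f(4.25) = 4/11, f(5.5) = 6/19, f(6.75) = 12/43, f(8) = 0.25.
T_4 = (Δs/2)·[f(s_0) + 2f(s_1) + 2f(s_2) + 2f(s_3) + f(s_4)].
Sum ≈ 1.6222.

1.6222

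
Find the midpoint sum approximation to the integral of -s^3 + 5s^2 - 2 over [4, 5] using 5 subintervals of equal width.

Δs = (5 − 4)/5 = 0.2.
Midpoints: 4.1, 4.3, 4.5, 4.7, 4.9.
f(4.1) = 13.129, f(4.3) = 10.943, f(4.5) = 8.125, f(4.7) = 4.627, f(4.9) = 0.401.
Sum = Δs · [f(4.1) + f(4.3) + f(4.5) + f(4.7) + f(4.9)].
Sum = 7.445.

7.445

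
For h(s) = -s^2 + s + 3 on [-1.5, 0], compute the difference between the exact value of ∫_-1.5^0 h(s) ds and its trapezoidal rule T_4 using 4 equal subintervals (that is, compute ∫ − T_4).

0.03515625

Exact integral: ∫_-1.5^0 h(s) ds = 2.25.
T_4 = 2.21484375.
Error = 2.25 − 2.21484375 = 0.03515625.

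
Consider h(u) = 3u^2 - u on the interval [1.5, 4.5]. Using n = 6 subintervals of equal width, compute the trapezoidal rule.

79.125

Δu = (4.5 − 1.5)/6 = 0.5.
h(1.5) = 5.25, h(2) = 10, h(2.5) = 16.25, h(3) = 24, h(3.5) = 33.25, h(4) = 44, h(4.5) = 56.25.
T_6 = (Δu/2)·[h(u_0) + 2h(u_1) + ... + 2h(u_{5}) + h(u_6)].
Sum = 79.125.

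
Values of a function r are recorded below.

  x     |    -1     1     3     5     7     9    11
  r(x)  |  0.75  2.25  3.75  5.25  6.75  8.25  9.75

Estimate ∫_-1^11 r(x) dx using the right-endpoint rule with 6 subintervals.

Δx = 2.
Sum = 2·[2.25 + 3.75 + 5.25 + 6.75 + 8.25 + 9.75] = 72.

72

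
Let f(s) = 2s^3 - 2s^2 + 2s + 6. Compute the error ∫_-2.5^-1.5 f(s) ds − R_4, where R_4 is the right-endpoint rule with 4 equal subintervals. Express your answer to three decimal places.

Exact integral: ∫_-2.5^-1.5 f(s) ds ≈ -23.16667.
R_4 = -19.
Error ≈ -23.16667 − (-19) ≈ -4.167.

-4.167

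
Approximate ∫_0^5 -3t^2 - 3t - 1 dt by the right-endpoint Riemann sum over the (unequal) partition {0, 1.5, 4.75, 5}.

Subinterval widths: 1.5, 3.25, 0.25.
Right endpoints: 1.5, 4.75, 5.
f(1.5) = -12.25, f(4.75) = -82.9375, f(5) = -91.
Sum = Σ Δt_i · f(t_i).
Sum = -310.671875.

-310.671875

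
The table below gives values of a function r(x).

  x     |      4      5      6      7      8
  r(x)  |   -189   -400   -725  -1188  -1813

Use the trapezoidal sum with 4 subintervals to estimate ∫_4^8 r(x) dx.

Δx = 1.
T_4 = (1/2)·[(-189) + 2·(-400) + 2·(-725) + 2·(-1188) + (-1813)] = -3314.

-3314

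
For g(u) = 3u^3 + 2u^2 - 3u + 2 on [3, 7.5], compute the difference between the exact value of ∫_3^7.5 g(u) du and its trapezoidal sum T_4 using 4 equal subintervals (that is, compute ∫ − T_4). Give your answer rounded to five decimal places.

Exact integral: ∫_3^7.5 g(u) du = 2513.671875.
T_4 ≈ 2560.4208984.
Error ≈ 2513.671875 − 2560.4208984 ≈ -46.74902.

-46.74902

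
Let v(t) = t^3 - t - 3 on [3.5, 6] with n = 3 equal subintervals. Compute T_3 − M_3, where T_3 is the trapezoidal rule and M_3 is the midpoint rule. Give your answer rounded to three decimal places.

6.185

T_3 ≈ 271.23264.
M_3 ≈ 265.04774.
T_3 − M_3 ≈ 6.185.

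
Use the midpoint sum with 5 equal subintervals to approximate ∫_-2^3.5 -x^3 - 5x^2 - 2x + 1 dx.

-117.0365625

Δx = (3.5 − (-2))/5 = 1.1.
Midpoints: -1.45, -0.35, 0.75, 1.85, 2.95.
f(-1.45) = -3.563875, f(-0.35) = 1.130375, f(0.75) = -3.734375, f(1.85) = -26.144125, f(2.95) = -74.084875.
Sum = Δx · [f(-1.45) + f(-0.35) + f(0.75) + f(1.85) + f(2.95)].
Sum = -117.0365625.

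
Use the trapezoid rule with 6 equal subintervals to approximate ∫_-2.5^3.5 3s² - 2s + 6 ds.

91.5

Δs = (3.5 − (-2.5))/6 = 1.
f(-2.5) = 29.75, f(-1.5) = 15.75, f(-0.5) = 7.75, f(0.5) = 5.75, f(1.5) = 9.75, f(2.5) = 19.75, f(3.5) = 35.75.
T_6 = (Δs/2)·[f(s_0) + 2f(s_1) + ... + 2f(s_{5}) + f(s_6)].
Sum = 91.5.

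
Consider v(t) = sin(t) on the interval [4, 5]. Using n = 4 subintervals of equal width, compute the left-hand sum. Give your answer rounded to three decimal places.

-0.907

Δt = (5 − 4)/4 = 0.25.
Left endpoints: 4, 4.25, 4.5, 4.75.
v(4) ≈ -0.757, v(4.25) ≈ -0.895, v(4.5) ≈ -0.978, v(4.75) ≈ -0.999.
Sum = Δt · [v(4) + v(4.25) + v(4.5) + v(4.75)].
Sum ≈ -0.907.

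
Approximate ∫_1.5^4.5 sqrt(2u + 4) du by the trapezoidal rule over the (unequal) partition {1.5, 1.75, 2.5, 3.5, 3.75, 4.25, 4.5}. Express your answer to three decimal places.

Subinterval widths: 0.25, 0.75, 1, 0.25, 0.5, 0.25.
f(1.5) ≈ 2.646, f(1.75) ≈ 2.739, f(2.5) ≈ 3.000, f(3.5) ≈ 3.317, f(3.75) ≈ 3.391, f(4.25) ≈ 3.536, f(4.5) ≈ 3.606.
On each subinterval the trapezoid contributes (Δu_i/2)·[f(u_{i-1}) + f(u_i)].
Sum ≈ 9.446.

9.446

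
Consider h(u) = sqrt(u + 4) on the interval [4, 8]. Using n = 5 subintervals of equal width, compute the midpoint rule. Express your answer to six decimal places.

Δu = (8 − 4)/5 = 0.8.
Midpoints: 4.4, 5.2, 6, 6.8, 7.6.
h(4.4) ≈ 2.898275, h(5.2) ≈ 3.033150, h(6) ≈ 3.162278, h(6.8) ≈ 3.286335, h(7.6) ≈ 3.405877.
Sum = Δu · [h(4.4) + h(5.2) + h(6) + h(6.8) + h(7.6)].
Sum ≈ 12.628733.

12.628733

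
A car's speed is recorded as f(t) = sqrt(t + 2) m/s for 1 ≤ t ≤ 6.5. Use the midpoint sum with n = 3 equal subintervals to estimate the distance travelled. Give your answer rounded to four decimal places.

13.0731

Δt = (6.5 − 1)/3 = 11/6.
Midpoints: 23/12, 3.75, 67/12.
f(23/12) ≈ 1.9791, f(3.75) ≈ 2.3979, f(67/12) ≈ 2.7538.
Sum = Δt · [f(23/12) + f(3.75) + f(67/12)].
Sum ≈ 13.0731.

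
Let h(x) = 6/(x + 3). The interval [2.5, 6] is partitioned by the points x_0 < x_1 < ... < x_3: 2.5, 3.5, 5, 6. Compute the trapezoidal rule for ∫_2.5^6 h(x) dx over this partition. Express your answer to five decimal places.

2.97013

Subinterval widths: 1, 1.5, 1.
h(2.5) = 12/11, h(3.5) = 12/13, h(5) = 0.75, h(6) = 2/3.
On each subinterval the trapezoid contributes (Δx_i/2)·[h(x_{i-1}) + h(x_i)].
Sum ≈ 2.97013.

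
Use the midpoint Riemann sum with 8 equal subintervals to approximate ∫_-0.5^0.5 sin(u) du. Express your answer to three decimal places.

0.000

Δu = (0.5 − (-0.5))/8 = 0.125.
Midpoints: -0.4375, -0.3125, -0.1875, -0.0625, 0.0625, 0.1875, 0.3125, 0.4375.
f(-0.4375) ≈ -0.424, f(-0.3125) ≈ -0.307, f(-0.1875) ≈ -0.186, f(-0.0625) ≈ -0.062, f(0.0625) ≈ 0.062, f(0.1875) ≈ 0.186, f(0.3125) ≈ 0.307, f(0.4375) ≈ 0.424.
Sum = Δu · [f(-0.4375) + f(-0.3125) + f(-0.1875) + ...].
Sum ≈ 0.000.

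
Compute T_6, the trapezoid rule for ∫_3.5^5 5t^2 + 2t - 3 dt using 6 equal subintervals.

Δt = (5 − 3.5)/6 = 0.25.
f(3.5) = 65.25, f(3.75) = 74.8125, f(4) = 85, f(4.25) = 95.8125, f(4.5) = 107.25, f(4.75) = 119.3125, f(5) = 132.
T_6 = (Δt/2)·[f(t_0) + 2f(t_1) + ... + 2f(t_{5}) + f(t_6)].
Sum = 145.203125.

145.203125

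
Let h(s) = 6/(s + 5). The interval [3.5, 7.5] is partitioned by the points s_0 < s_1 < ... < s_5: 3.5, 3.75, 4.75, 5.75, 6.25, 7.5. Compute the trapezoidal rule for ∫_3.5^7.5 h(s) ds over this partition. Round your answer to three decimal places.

2.317

Subinterval widths: 0.25, 1, 1, 0.5, 1.25.
h(3.5) = 12/17, h(3.75) = 24/35, h(4.75) = 8/13, h(5.75) = 24/43, h(6.25) = 8/15, h(7.5) = 0.48.
On each subinterval the trapezoid contributes (Δs_i/2)·[h(s_{i-1}) + h(s_i)].
Sum ≈ 2.317.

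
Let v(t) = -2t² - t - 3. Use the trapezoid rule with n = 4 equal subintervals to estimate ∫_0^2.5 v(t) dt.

-21.3671875

Δt = (2.5 − 0)/4 = 0.625.
v(0) = -3, v(0.625) = -4.40625, v(1.25) = -7.375, v(1.875) = -11.90625, v(2.5) = -18.
T_4 = (Δt/2)·[v(t_0) + 2v(t_1) + 2v(t_2) + 2v(t_3) + v(t_4)].
Sum = -21.3671875.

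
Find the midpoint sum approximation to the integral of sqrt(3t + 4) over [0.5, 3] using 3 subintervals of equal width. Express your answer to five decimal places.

Δt = (3 − 0.5)/3 = 5/6.
Midpoints: 11/12, 1.75, 31/12.
f(11/12) ≈ 2.59808, f(1.75) ≈ 3.04138, f(31/12) ≈ 3.42783.
Sum = Δt · [f(11/12) + f(1.75) + f(31/12)].
Sum ≈ 7.55607.

7.55607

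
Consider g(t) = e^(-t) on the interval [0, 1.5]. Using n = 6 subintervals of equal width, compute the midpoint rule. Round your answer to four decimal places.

Δt = (1.5 − 0)/6 = 0.25.
Midpoints: 0.125, 0.375, 0.625, 0.875, 1.125, 1.375.
g(0.125) ≈ 0.8825, g(0.375) ≈ 0.6873, g(0.625) ≈ 0.5353, g(0.875) ≈ 0.4169, g(1.125) ≈ 0.3247, g(1.375) ≈ 0.2528.
Sum = Δt · [g(0.125) + g(0.375) + g(0.625) + ...].
Sum ≈ 0.7749.

0.7749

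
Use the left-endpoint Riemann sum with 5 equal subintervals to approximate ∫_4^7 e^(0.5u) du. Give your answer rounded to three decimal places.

44.120

Δu = (7 − 4)/5 = 0.6.
Left endpoints: 4, 4.6, 5.2, 5.8, 6.4.
f(4) ≈ 7.389, f(4.6) ≈ 9.974, f(5.2) ≈ 13.464, f(5.8) ≈ 18.174, f(6.4) ≈ 24.533.
Sum = Δu · [f(4) + f(4.6) + f(5.2) + f(5.8) + f(6.4)].
Sum ≈ 44.120.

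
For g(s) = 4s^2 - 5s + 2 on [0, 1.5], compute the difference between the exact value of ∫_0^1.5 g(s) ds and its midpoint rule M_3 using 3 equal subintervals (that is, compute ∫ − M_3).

0.125

Exact integral: ∫_0^1.5 g(s) ds = 1.875.
M_3 = 1.75.
Error = 1.875 − 1.75 = 0.125.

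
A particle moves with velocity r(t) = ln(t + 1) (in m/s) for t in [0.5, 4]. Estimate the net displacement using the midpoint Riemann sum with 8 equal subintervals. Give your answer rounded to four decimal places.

3.9427

Δt = (4 − 0.5)/8 = 0.4375.
Midpoints: 0.71875, 1.15625, 1.59375, 2.03125, 2.46875, 2.90625, 3.34375, 3.78125.
r(0.71875) ≈ 0.5416, r(1.15625) ≈ 0.7684, r(1.59375) ≈ 0.9531, r(2.03125) ≈ 1.1090, r(2.46875) ≈ 1.2438, r(2.90625) ≈ 1.3626, r(3.34375) ≈ 1.4687, r(3.78125) ≈ 1.5647.
Sum = Δt · [r(0.71875) + r(1.15625) + r(1.59375) + ...].
Sum ≈ 3.9427.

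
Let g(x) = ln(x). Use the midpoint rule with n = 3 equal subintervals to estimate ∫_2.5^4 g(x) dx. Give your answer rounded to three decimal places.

1.756

Δx = (4 − 2.5)/3 = 0.5.
Midpoints: 2.75, 3.25, 3.75.
g(2.75) ≈ 1.012, g(3.25) ≈ 1.179, g(3.75) ≈ 1.322.
Sum = Δx · [g(2.75) + g(3.25) + g(3.75)].
Sum ≈ 1.756.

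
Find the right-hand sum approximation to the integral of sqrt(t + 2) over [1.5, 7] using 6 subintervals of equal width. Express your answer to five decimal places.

14.14524

Δt = (7 − 1.5)/6 = 11/12.
Right endpoints: 29/12, 10/3, 4.25, 31/6, 73/12, 7.
f(29/12) ≈ 2.10159, f(10/3) ≈ 2.30940, f(4.25) ≈ 2.50000, f(31/6) ≈ 2.67706, f(73/12) ≈ 2.84312, f(7) ≈ 3.00000.
Sum = Δt · [f(29/12) + f(10/3) + f(4.25) + ...].
Sum ≈ 14.14524.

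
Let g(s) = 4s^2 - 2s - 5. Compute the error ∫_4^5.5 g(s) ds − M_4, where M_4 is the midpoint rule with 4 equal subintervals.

Exact integral: ∫_4^5.5 g(s) ds = 114.75.
M_4 = 114.6796875.
Error = 114.75 − 114.6796875 = 0.0703125.

0.0703125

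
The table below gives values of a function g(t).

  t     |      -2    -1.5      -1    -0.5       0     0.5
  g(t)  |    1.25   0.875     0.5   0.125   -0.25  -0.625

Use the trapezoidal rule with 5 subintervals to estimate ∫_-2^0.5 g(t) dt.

0.78125

Δt = 0.5.
T_5 = (0.5/2)·[1.25 + 2·0.875 + 2·0.5 + 2·0.125 + 2·(-0.25) + (-0.625)] = 0.78125.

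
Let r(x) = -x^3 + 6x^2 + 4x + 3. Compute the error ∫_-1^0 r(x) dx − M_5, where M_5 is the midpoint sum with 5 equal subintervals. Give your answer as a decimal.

Exact integral: ∫_-1^0 r(x) dx = 3.25.
M_5 = 3.225.
Error = 3.25 − 3.225 = 0.025.

0.025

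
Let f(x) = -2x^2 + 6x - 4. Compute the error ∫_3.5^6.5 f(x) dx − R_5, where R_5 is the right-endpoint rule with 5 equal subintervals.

12.96

Exact integral: ∫_3.5^6.5 f(x) dx = -76.5.
R_5 = -89.46.
Error = -76.5 − (-89.46) = 12.96.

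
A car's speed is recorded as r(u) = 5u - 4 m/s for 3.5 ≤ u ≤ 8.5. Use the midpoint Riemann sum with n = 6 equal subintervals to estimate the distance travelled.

130

Δu = (8.5 − 3.5)/6 = 5/6.
Midpoints: 47/12, 4.75, 67/12, 77/12, 7.25, 97/12.
r(47/12) = 187/12, r(4.75) = 19.75, r(67/12) = 287/12, r(77/12) = 337/12, r(7.25) = 32.25, r(97/12) = 437/12.
Sum = Δu · [r(47/12) + r(4.75) + r(67/12) + ...].
Sum = 130.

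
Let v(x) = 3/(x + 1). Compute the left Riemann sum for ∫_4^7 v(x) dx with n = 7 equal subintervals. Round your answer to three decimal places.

Δx = (7 − 4)/7 = 3/7.
Left endpoints: 4, 31/7, 34/7, 37/7, 40/7, 43/7, 46/7.
v(4) = 0.6, v(31/7) = 21/38, v(34/7) = 21/41, v(37/7) = 21/44, v(40/7) = 21/47, v(43/7) = 0.42, v(46/7) = 21/53.
Sum = Δx · [v(4) + v(31/7) + v(34/7) + ...].
Sum ≈ 1.459.

1.459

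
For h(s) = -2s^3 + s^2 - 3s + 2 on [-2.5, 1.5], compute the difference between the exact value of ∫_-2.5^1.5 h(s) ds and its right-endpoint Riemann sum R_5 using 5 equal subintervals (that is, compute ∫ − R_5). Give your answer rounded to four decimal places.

19.8933

Exact integral: ∫_-2.5^1.5 h(s) ds ≈ 37.333333.
R_5 = 17.44.
Error ≈ 37.333333 − 17.44 ≈ 19.8933.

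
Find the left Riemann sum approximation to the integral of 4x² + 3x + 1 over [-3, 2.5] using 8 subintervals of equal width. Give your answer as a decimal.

Δx = (2.5 − (-3))/8 = 0.6875.
Left endpoints: -3, -2.3125, -1.625, -0.9375, -0.25, 0.4375, 1.125, 1.8125.
f(-3) = 28, f(-2.3125) = 15.453125, f(-1.625) = 6.6875, f(-0.9375) = 1.703125, f(-0.25) = 0.5, f(0.4375) = 3.078125, f(1.125) = 9.4375, f(1.8125) = 19.578125.
Sum = Δx · [f(-3) + f(-2.3125) + f(-1.625) + ...].
Sum = 58.05078125.

58.05078125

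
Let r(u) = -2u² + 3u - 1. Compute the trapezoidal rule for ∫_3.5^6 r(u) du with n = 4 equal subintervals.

Δu = (6 − 3.5)/4 = 0.625.
r(3.5) = -15, r(4.125) = -22.65625, r(4.75) = -31.875, r(5.375) = -42.65625, r(6) = -55.
T_4 = (Δu/2)·[r(u_0) + 2r(u_1) + 2r(u_2) + 2r(u_3) + r(u_4)].
Sum = -82.6171875.

-82.6171875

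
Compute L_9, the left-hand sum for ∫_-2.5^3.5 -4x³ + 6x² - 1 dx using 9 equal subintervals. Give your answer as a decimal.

66

Δx = (3.5 − (-2.5))/9 = 2/3.
Left endpoints: -2.5, -11/6, -7/6, -0.5, 1/6, 5/6, 1.5, 13/6, 17/6.
f(-2.5) = 99, f(-11/6) = 1183/27, f(-7/6) = 365/27, f(-0.5) = 1, f(1/6) = -23/27, f(5/6) = 23/27, f(1.5) = -1, f(13/6) = -365/27, f(17/6) = -1183/27.
Sum = Δx · [f(-2.5) + f(-11/6) + f(-7/6) + ...].
Sum = 66.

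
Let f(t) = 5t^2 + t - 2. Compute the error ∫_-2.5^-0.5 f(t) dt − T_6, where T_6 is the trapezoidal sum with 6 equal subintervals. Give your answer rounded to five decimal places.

Exact integral: ∫_-2.5^-0.5 f(t) dt ≈ 18.8333333.
T_6 ≈ 19.0185185.
Error ≈ 18.8333333 − 19.0185185 ≈ -0.18519.

-0.18519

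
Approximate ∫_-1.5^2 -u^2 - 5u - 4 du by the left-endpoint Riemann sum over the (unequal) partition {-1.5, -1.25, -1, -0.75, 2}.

-1.75

Subinterval widths: 0.25, 0.25, 0.25, 2.75.
Left endpoints: -1.5, -1.25, -1, -0.75.
f(-1.5) = 1.25, f(-1.25) = 0.6875, f(-1) = 0, f(-0.75) = -0.8125.
Sum = Σ Δu_i · f(u_i).
Sum = -1.75.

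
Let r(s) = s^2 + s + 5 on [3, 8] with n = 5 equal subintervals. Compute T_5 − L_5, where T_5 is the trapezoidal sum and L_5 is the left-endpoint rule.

30

T_5 = 215.
L_5 = 185.
T_5 − L_5 = 30.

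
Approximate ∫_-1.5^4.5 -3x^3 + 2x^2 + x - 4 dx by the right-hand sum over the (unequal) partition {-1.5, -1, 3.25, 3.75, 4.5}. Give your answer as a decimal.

-590.53515625

Subinterval widths: 0.5, 4.25, 0.5, 0.75.
Right endpoints: -1, 3.25, 3.75, 4.5.
f(-1) = 0, f(3.25) = -82.609375, f(3.75) = -130.328125, f(4.5) = -232.375.
Sum = Σ Δx_i · f(x_i).
Sum = -590.53515625.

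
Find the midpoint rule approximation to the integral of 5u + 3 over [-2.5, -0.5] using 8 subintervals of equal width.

-9

Δu = (-0.5 − (-2.5))/8 = 0.25.
Midpoints: -2.375, -2.125, -1.875, -1.625, -1.375, -1.125, -0.875, -0.625.
f(-2.375) = -8.875, f(-2.125) = -7.625, f(-1.875) = -6.375, f(-1.625) = -5.125, f(-1.375) = -3.875, f(-1.125) = -2.625, f(-0.875) = -1.375, f(-0.625) = -0.125.
Sum = Δu · [f(-2.375) + f(-2.125) + f(-1.875) + ...].
Sum = -9.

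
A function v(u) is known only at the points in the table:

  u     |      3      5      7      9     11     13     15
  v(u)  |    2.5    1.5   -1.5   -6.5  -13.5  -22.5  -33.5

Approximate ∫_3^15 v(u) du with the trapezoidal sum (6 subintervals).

Δu = 2.
T_6 = (2/2)·[2.5 + 2·1.5 + 2·(-1.5) + 2·(-6.5) + 2·(-13.5) + 2·(-22.5) + (-33.5)] = -116.

-116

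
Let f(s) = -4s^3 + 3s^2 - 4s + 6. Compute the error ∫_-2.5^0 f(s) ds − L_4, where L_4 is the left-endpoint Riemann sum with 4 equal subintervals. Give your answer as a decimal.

-31.4453125

Exact integral: ∫_-2.5^0 f(s) ds = 82.1875.
L_4 = 113.6328125.
Error = 82.1875 − 113.6328125 = -31.4453125.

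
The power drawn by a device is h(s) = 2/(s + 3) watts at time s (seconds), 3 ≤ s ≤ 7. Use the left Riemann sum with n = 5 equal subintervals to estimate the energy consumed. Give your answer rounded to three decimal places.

Δs = (7 − 3)/5 = 0.8.
Left endpoints: 3, 3.8, 4.6, 5.4, 6.2.
h(3) = 1/3, h(3.8) = 5/17, h(4.6) = 5/19, h(5.4) = 5/21, h(6.2) = 5/23.
Sum = Δs · [h(3) + h(3.8) + h(4.6) + h(5.4) + h(6.2)].
Sum ≈ 1.077.

1.077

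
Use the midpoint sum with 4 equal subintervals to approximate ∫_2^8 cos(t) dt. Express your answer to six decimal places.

Δt = (8 − 2)/4 = 1.5.
Midpoints: 2.75, 4.25, 5.75, 7.25.
f(2.75) ≈ -0.924302, f(4.25) ≈ -0.446087, f(5.75) ≈ 0.861192, f(7.25) ≈ 0.567924.
Sum = Δt · [f(2.75) + f(4.25) + f(5.75) + f(7.25)].
Sum ≈ 0.088090.

0.088090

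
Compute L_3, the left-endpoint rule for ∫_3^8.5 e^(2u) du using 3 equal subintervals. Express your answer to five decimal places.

1161643.46487

Δu = (8.5 − 3)/3 = 11/6.
Left endpoints: 3, 29/6, 20/3.
f(3) ≈ 403.42879, f(29/6) ≈ 15782.65240, f(20/3) ≈ 617437.62691.
Sum = Δu · [f(3) + f(29/6) + f(20/3)].
Sum ≈ 1161643.46487.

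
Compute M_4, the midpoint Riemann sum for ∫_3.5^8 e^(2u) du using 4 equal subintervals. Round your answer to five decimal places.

3627438.60755

Δu = (8 − 3.5)/4 = 1.125.
Midpoints: 4.0625, 5.1875, 6.3125, 7.4375.
f(4.0625) ≈ 3377.86793, f(5.1875) ≈ 32048.31863, f(6.3125) ≈ 304065.98112, f(7.4375) ≈ 2884897.70570.
Sum = Δu · [f(4.0625) + f(5.1875) + f(6.3125) + f(7.4375)].
Sum ≈ 3627438.60755.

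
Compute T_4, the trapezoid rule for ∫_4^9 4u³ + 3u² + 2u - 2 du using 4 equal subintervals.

Δu = (9 − 4)/4 = 1.25.
f(4) = 310, f(5.25) = 670, f(6.5) = 1236.25, f(7.75) = 2055.625, f(9) = 3175.
T_4 = (Δu/2)·[f(u_0) + 2f(u_1) + 2f(u_2) + 2f(u_3) + f(u_4)].
Sum = 7130.46875.

7130.46875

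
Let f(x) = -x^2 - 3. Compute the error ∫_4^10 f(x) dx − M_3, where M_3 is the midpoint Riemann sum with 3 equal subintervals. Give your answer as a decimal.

-2

Exact integral: ∫_4^10 f(x) dx = -330.
M_3 = -328.
Error = -330 − (-328) = -2.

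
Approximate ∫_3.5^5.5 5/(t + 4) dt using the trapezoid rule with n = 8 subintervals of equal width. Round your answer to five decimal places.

Δt = (5.5 − 3.5)/8 = 0.25.
f(3.5) = 2/3, f(3.75) = 20/31, f(4) = 0.625, f(4.25) = 20/33, f(4.5) = 10/17, f(4.75) = 4/7, f(5) = 5/9, f(5.25) = 20/37, f(5.5) = 10/19.
T_8 = (Δt/2)·[f(t_0) + 2f(t_1) + ... + 2f(t_{7}) + f(t_8)].
Sum ≈ 1.18212.

1.18212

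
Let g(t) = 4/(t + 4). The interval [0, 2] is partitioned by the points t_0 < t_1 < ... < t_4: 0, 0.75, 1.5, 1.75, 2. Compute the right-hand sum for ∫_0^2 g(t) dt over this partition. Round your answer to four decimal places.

1.5176

Subinterval widths: 0.75, 0.75, 0.25, 0.25.
Right endpoints: 0.75, 1.5, 1.75, 2.
g(0.75) = 16/19, g(1.5) = 8/11, g(1.75) = 16/23, g(2) = 2/3.
Sum = Σ Δt_i · g(t_i).
Sum ≈ 1.5176.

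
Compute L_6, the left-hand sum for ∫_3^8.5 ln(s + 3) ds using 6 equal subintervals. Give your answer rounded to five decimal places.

11.53267

Δs = (8.5 − 3)/6 = 11/12.
Left endpoints: 3, 47/12, 29/6, 5.75, 20/3, 91/12.
f(3) ≈ 1.79176, f(47/12) ≈ 1.93393, f(29/6) ≈ 2.05839, f(5.75) ≈ 2.16905, f(20/3) ≈ 2.26868, f(91/12) ≈ 2.35928.
Sum = Δs · [f(3) + f(47/12) + f(29/6) + ...].
Sum ≈ 11.53267.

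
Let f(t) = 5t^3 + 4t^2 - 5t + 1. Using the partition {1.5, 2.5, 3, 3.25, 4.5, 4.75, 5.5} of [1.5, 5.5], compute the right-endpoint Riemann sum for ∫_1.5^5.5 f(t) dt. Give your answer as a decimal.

Subinterval widths: 1, 0.5, 0.25, 1.25, 0.25, 0.75.
Right endpoints: 2.5, 3, 3.25, 4.5, 4.75, 5.5.
f(2.5) = 91.625, f(3) = 157, f(3.25) = 198.640625, f(4.5) = 515.125, f(4.75) = 603.359375, f(5.5) = 926.375.
Sum = Σ Δt_i · f(t_i).
Sum = 1709.3125.

1709.3125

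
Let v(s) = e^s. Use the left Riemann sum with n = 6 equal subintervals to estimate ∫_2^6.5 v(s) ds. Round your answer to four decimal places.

Δs = (6.5 − 2)/6 = 0.75.
Left endpoints: 2, 2.75, 3.5, 4.25, 5, 5.75.
v(2) ≈ 7.3891, v(2.75) ≈ 15.6426, v(3.5) ≈ 33.1155, v(4.25) ≈ 70.1054, v(5) ≈ 148.4132, v(5.75) ≈ 314.1907.
Sum = Δs · [v(2) + v(2.75) + v(3.5) + ...].
Sum ≈ 441.6423.

441.6423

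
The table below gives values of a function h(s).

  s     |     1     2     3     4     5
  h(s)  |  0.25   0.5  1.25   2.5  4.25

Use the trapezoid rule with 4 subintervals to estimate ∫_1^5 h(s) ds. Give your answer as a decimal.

Δs = 1.
T_4 = (1/2)·[0.25 + 2·0.5 + 2·1.25 + 2·2.5 + 4.25] = 6.5.

6.5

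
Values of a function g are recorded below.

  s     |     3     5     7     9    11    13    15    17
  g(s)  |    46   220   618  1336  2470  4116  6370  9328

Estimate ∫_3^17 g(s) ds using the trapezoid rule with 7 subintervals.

39634

Δs = 2.
T_7 = (2/2)·[46 + 2·220 + 2·618 + 2·1336 + 2·2470 + 2·4116 + 2·6370 + 9328] = 39634.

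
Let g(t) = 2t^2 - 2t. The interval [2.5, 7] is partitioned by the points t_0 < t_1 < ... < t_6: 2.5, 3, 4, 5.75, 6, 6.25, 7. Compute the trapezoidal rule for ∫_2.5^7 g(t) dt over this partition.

Subinterval widths: 0.5, 1, 1.75, 0.25, 0.25, 0.75.
g(2.5) = 7.5, g(3) = 12, g(4) = 24, g(5.75) = 54.625, g(6) = 60, g(6.25) = 65.625, g(7) = 84.
On each subinterval the trapezoid contributes (Δt_i/2)·[g(t_{i-1}) + g(t_i)].
Sum = 177.8125.

177.8125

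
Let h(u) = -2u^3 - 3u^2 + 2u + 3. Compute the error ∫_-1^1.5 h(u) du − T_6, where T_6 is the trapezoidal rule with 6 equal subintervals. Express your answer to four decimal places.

0.3255

Exact integral: ∫_-1^1.5 h(u) du = 2.34375.
T_6 ≈ 2.018229.
Error ≈ 2.34375 − 2.018229 ≈ 0.3255.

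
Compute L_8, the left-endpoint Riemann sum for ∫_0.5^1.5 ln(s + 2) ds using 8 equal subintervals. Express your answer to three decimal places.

Δs = (1.5 − 0.5)/8 = 0.125.
Left endpoints: 0.5, 0.625, 0.75, 0.875, 1, 1.125, 1.25, 1.375.
f(0.5) ≈ 0.916, f(0.625) ≈ 0.965, f(0.75) ≈ 1.012, f(0.875) ≈ 1.056, f(1) ≈ 1.099, f(1.125) ≈ 1.139, f(1.25) ≈ 1.179, f(1.375) ≈ 1.216.
Sum = Δs · [f(0.5) + f(0.625) + f(0.75) + ...].
Sum ≈ 1.073.

1.073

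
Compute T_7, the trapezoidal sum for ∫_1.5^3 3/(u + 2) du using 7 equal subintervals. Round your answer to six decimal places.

1.070502

Δu = (3 − 1.5)/7 = 3/14.
f(1.5) = 6/7, f(12/7) = 21/26, f(27/14) = 42/55, f(15/7) = 21/29, f(33/14) = 42/61, f(18/7) = 0.65625, f(39/14) = 42/67, f(3) = 0.6.
T_7 = (Δu/2)·[f(u_0) + 2f(u_1) + ... + 2f(u_{6}) + f(u_7)].
Sum ≈ 1.070502.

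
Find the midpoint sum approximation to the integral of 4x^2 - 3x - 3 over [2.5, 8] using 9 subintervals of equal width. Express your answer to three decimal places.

Δx = (8 − 2.5)/9 = 11/18.
Midpoints: 101/36, 41/12, 145/36, 167/36, 5.25, 211/36, 233/36, 85/12, 277/36.
f(101/36) = 3251/162, f(41/12) = 301/9, f(145/36) = 8069/162, f(167/36) = 5602/81, f(5.25) = 91.5, f(211/36) = 9463/81, f(233/36) = 23513/162, f(85/12) = 1588/9, f(277/36) = 34139/162.
Sum = Δx · [f(101/36) + f(41/12) + f(145/36) + ...].
Sum ≈ 558.024.

558.024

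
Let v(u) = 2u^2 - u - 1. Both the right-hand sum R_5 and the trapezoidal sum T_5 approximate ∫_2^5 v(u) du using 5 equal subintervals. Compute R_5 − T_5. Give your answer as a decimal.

11.7

R_5 = 76.56.
T_5 = 64.86.
R_5 − T_5 = 11.7.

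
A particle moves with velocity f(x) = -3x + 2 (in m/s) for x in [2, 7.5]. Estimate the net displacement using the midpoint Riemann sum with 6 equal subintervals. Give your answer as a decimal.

Δx = (7.5 − 2)/6 = 11/12.
Midpoints: 59/24, 3.375, 103/24, 125/24, 6.125, 169/24.
f(59/24) = -5.375, f(3.375) = -8.125, f(103/24) = -10.875, f(125/24) = -13.625, f(6.125) = -16.375, f(169/24) = -19.125.
Sum = Δx · [f(59/24) + f(3.375) + f(103/24) + ...].
Sum = -67.375.

-67.375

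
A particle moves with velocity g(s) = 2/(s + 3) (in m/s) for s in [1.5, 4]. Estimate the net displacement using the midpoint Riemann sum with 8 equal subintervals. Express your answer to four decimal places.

Δs = (4 − 1.5)/8 = 0.3125.
Midpoints: 1.65625, 1.96875, 2.28125, 2.59375, 2.90625, 3.21875, 3.53125, 3.84375.
g(1.65625) = 64/149, g(1.96875) = 64/159, g(2.28125) = 64/169, g(2.59375) = 64/179, g(2.90625) = 64/189, g(3.21875) = 64/199, g(3.53125) = 64/209, g(3.84375) = 64/219.
Sum = Δs · [g(1.65625) + g(1.96875) + g(2.28125) + ...].
Sum ≈ 0.8834.

0.8834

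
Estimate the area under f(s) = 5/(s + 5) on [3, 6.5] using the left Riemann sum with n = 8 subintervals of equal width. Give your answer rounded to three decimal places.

Δs = (6.5 − 3)/8 = 0.4375.
Left endpoints: 3, 3.4375, 3.875, 4.3125, 4.75, 5.1875, 5.625, 6.0625.
f(3) = 0.625, f(3.4375) = 16/27, f(3.875) = 40/71, f(4.3125) = 80/149, f(4.75) = 20/39, f(5.1875) = 80/163, f(5.625) = 8/17, f(6.0625) = 80/177.
Sum = Δs · [f(3) + f(3.4375) + f(3.875) + ...].
Sum ≈ 1.857.

1.857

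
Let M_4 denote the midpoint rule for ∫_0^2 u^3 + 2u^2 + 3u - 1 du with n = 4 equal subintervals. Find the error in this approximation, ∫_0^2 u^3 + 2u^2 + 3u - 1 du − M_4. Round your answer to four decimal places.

0.2083

Exact integral: ∫_0^2 f(u) du ≈ 13.333333.
M_4 = 13.125.
Error ≈ 13.333333 − 13.125 ≈ 0.2083.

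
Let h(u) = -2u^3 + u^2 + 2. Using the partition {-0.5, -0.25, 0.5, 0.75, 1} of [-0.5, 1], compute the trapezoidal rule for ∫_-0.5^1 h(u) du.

2.9140625

Subinterval widths: 0.25, 0.75, 0.25, 0.25.
h(-0.5) = 2.5, h(-0.25) = 2.09375, h(0.5) = 2, h(0.75) = 1.71875, h(1) = 1.
On each subinterval the trapezoid contributes (Δu_i/2)·[h(u_{i-1}) + h(u_i)].
Sum = 2.9140625.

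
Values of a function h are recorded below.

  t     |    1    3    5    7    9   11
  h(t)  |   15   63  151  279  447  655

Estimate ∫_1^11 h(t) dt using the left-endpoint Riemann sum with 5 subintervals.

1910

Δt = 2.
Sum = 2·[15 + 63 + 151 + 279 + 447] = 1910.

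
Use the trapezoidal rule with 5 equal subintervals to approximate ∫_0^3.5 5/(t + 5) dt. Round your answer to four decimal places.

2.6585

Δt = (3.5 − 0)/5 = 0.7.
f(0) = 1, f(0.7) = 50/57, f(1.4) = 0.78125, f(2.1) = 50/71, f(2.8) = 25/39, f(3.5) = 10/17.
T_5 = (Δt/2)·[f(t_0) + 2f(t_1) + ... + 2f(t_{4}) + f(t_5)].
Sum ≈ 2.6585.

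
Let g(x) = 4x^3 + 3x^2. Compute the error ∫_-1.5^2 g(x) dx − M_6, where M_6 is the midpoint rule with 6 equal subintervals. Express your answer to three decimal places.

Exact integral: ∫_-1.5^2 g(x) dx = 22.3125.
M_6 ≈ 21.71701.
Error ≈ 22.3125 − 21.71701 ≈ 0.595.

0.595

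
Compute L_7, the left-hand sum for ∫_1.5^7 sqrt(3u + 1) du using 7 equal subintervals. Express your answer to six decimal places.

19.126843

Δu = (7 − 1.5)/7 = 11/14.
Left endpoints: 1.5, 16/7, 43/14, 27/7, 65/14, 38/7, 87/14.
f(1.5) ≈ 2.345208, f(16/7) ≈ 2.803060, f(43/14) ≈ 3.195980, f(27/7) ≈ 3.545621, f(65/14) ≈ 3.863751, f(38/7) ≈ 4.157609, f(87/14) ≈ 4.432026.
Sum = Δu · [f(1.5) + f(16/7) + f(43/14) + ...].
Sum ≈ 19.126843.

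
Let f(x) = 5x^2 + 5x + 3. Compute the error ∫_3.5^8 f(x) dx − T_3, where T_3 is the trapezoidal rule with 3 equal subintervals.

Exact integral: ∫_3.5^8 f(x) dx = 924.75.
T_3 = 933.1875.
Error = 924.75 − 933.1875 = -8.4375.

-8.4375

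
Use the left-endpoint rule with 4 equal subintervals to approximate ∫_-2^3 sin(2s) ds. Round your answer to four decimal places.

Δs = (3 − (-2))/4 = 1.25.
Left endpoints: -2, -0.75, 0.5, 1.75.
f(-2) ≈ 0.7568, f(-0.75) ≈ -0.9975, f(0.5) ≈ 0.8415, f(1.75) ≈ -0.3508.
Sum = Δs · [f(-2) + f(-0.75) + f(0.5) + f(1.75)].
Sum ≈ 0.3125.

0.3125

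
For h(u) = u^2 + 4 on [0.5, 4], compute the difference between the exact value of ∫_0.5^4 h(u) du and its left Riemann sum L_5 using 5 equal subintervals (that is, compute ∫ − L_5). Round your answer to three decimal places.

Exact integral: ∫_0.5^4 h(u) du ≈ 35.29167.
L_5 = 30.065.
Error ≈ 35.29167 − 30.065 ≈ 5.227.

5.227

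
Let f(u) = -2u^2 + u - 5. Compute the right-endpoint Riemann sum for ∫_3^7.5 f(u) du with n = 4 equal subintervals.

-314.6484375

Δu = (7.5 − 3)/4 = 1.125.
Right endpoints: 4.125, 5.25, 6.375, 7.5.
f(4.125) = -34.90625, f(5.25) = -54.875, f(6.375) = -79.90625, f(7.5) = -110.
Sum = Δu · [f(4.125) + f(5.25) + f(6.375) + f(7.5)].
Sum = -314.6484375.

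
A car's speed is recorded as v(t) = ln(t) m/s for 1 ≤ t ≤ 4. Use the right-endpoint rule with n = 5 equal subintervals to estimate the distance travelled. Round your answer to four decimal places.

2.9389

Δt = (4 − 1)/5 = 0.6.
Right endpoints: 1.6, 2.2, 2.8, 3.4, 4.
v(1.6) ≈ 0.4700, v(2.2) ≈ 0.7885, v(2.8) ≈ 1.0296, v(3.4) ≈ 1.2238, v(4) ≈ 1.3863.
Sum = Δt · [v(1.6) + v(2.2) + v(2.8) + v(3.4) + v(4)].
Sum ≈ 2.9389.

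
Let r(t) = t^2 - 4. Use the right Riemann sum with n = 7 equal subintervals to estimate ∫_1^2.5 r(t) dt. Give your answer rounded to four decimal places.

Δt = (2.5 − 1)/7 = 3/14.
Right endpoints: 17/14, 10/7, 23/14, 13/7, 29/14, 16/7, 2.5.
r(17/14) = -495/196, r(10/7) = -96/49, r(23/14) = -255/196, r(13/7) = -27/49, r(29/14) = 57/196, r(16/7) = 60/49, r(2.5) = 2.25.
Sum = Δt · [r(17/14) + r(10/7) + r(23/14) + ...].
Sum ≈ -0.5510.

-0.5510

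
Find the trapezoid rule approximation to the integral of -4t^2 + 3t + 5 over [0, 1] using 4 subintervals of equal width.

5.125

Δt = (1 − 0)/4 = 0.25.
f(0) = 5, f(0.25) = 5.5, f(0.5) = 5.5, f(0.75) = 5, f(1) = 4.
T_4 = (Δt/2)·[f(t_0) + 2f(t_1) + 2f(t_2) + 2f(t_3) + f(t_4)].
Sum = 5.125.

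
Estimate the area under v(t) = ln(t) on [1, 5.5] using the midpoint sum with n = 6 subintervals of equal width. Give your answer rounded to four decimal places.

Δt = (5.5 − 1)/6 = 0.75.
Midpoints: 1.375, 2.125, 2.875, 3.625, 4.375, 5.125.
v(1.375) ≈ 0.3185, v(2.125) ≈ 0.7538, v(2.875) ≈ 1.0561, v(3.625) ≈ 1.2879, v(4.375) ≈ 1.4759, v(5.125) ≈ 1.6341.
Sum = Δt · [v(1.375) + v(2.125) + v(2.875) + ...].
Sum ≈ 4.8946.

4.8946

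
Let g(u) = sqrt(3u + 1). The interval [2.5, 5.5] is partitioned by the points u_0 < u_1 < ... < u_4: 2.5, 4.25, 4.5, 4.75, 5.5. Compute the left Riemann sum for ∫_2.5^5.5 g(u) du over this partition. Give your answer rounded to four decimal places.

9.9099

Subinterval widths: 1.75, 0.25, 0.25, 0.75.
Left endpoints: 2.5, 4.25, 4.5, 4.75.
g(2.5) ≈ 2.9155, g(4.25) ≈ 3.7081, g(4.5) ≈ 3.8079, g(4.75) ≈ 3.9051.
Sum = Σ Δu_i · g(u_i).
Sum ≈ 9.9099.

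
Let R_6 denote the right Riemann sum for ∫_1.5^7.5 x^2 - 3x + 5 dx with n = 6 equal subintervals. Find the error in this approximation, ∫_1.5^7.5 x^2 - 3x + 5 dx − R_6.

Exact integral: ∫_1.5^7.5 f(x) dx = 88.5.
R_6 = 107.5.
Error = 88.5 − 107.5 = -19.

-19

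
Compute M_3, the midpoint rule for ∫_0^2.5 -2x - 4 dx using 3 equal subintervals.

-16.25

Δx = (2.5 − 0)/3 = 5/6.
Midpoints: 5/12, 1.25, 25/12.
f(5/12) = -29/6, f(1.25) = -6.5, f(25/12) = -49/6.
Sum = Δx · [f(5/12) + f(1.25) + f(25/12)].
Sum = -16.25.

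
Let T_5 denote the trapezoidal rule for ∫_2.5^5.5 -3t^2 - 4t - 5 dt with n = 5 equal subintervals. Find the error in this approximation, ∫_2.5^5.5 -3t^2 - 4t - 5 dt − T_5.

0.54

Exact integral: ∫_2.5^5.5 f(t) dt = -213.75.
T_5 = -214.29.
Error = -213.75 − (-214.29) = 0.54.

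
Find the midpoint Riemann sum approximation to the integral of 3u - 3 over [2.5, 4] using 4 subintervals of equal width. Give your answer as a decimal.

Δu = (4 − 2.5)/4 = 0.375.
Midpoints: 2.6875, 3.0625, 3.4375, 3.8125.
f(2.6875) = 5.0625, f(3.0625) = 6.1875, f(3.4375) = 7.3125, f(3.8125) = 8.4375.
Sum = Δu · [f(2.6875) + f(3.0625) + f(3.4375) + f(3.8125)].
Sum = 10.125.

10.125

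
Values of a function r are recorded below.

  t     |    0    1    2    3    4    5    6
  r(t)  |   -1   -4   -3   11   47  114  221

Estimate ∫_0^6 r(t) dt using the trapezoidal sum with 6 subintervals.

275

Δt = 1.
T_6 = (1/2)·[(-1) + 2·(-4) + 2·(-3) + 2·11 + 2·47 + 2·114 + 221] = 275.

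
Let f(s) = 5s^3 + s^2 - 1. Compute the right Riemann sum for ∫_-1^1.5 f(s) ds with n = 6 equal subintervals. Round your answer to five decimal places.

Δs = (1.5 − (-1))/6 = 5/12.
Right endpoints: -7/12, -1/6, 0.25, 2/3, 13/12, 1.5.
f(-7/12) = -2855/1728, f(-1/6) = -215/216, f(0.25) = -0.859375, f(2/3) = 25/27, f(13/12) = 11285/1728, f(1.5) = 18.125.
Sum = Δs · [f(-7/12) + f(-1/6) + f(0.25) + ...].
Sum ≈ 9.19777.

9.19777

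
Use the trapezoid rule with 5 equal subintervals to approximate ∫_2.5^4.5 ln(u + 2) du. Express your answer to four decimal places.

Δu = (4.5 − 2.5)/5 = 0.4.
f(2.5) ≈ 1.5041, f(2.9) ≈ 1.5892, f(3.3) ≈ 1.6677, f(3.7) ≈ 1.7405, f(4.1) ≈ 1.8083, f(4.5) ≈ 1.8718.
T_5 = (Δu/2)·[f(u_0) + 2f(u_1) + ... + 2f(u_{4}) + f(u_5)].
Sum ≈ 3.3975.

3.3975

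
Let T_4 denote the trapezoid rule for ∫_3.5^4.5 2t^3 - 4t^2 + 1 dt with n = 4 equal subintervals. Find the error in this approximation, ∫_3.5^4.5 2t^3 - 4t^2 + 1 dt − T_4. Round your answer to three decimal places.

Exact integral: ∫_3.5^4.5 f(t) dt ≈ 66.66667.
T_4 = 66.875.
Error ≈ 66.66667 − 66.875 ≈ -0.208.

-0.208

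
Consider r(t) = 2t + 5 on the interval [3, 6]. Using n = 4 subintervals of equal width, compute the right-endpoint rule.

Δt = (6 − 3)/4 = 0.75.
Right endpoints: 3.75, 4.5, 5.25, 6.
r(3.75) = 12.5, r(4.5) = 14, r(5.25) = 15.5, r(6) = 17.
Sum = Δt · [r(3.75) + r(4.5) + r(5.25) + r(6)].
Sum = 44.25.

44.25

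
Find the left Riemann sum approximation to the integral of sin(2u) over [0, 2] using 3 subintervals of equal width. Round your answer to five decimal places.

Δu = (2 − 0)/3 = 2/3.
Left endpoints: 0, 2/3, 4/3.
f(0) ≈ 0.00000, f(2/3) ≈ 0.97194, f(4/3) ≈ 0.45727.
Sum = Δu · [f(0) + f(2/3) + f(4/3)].
Sum ≈ 0.95281.

0.95281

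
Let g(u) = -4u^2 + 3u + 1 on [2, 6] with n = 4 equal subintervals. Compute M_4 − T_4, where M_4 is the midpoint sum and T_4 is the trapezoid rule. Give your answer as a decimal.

M_4 = -224.
T_4 = -228.
M_4 − T_4 = 4.

4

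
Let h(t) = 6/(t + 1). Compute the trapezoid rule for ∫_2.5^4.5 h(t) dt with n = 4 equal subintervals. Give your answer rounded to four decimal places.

2.7180

Δt = (4.5 − 2.5)/4 = 0.5.
h(2.5) = 12/7, h(3) = 1.5, h(3.5) = 4/3, h(4) = 1.2, h(4.5) = 12/11.
T_4 = (Δt/2)·[h(t_0) + 2h(t_1) + 2h(t_2) + 2h(t_3) + h(t_4)].
Sum ≈ 2.7180.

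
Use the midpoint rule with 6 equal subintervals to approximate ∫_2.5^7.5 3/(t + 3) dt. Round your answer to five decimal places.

Δt = (7.5 − 2.5)/6 = 5/6.
Midpoints: 35/12, 3.75, 55/12, 65/12, 6.25, 85/12.
f(35/12) = 36/71, f(3.75) = 4/9, f(55/12) = 36/91, f(65/12) = 36/101, f(6.25) = 12/37, f(85/12) = 36/121.
Sum = Δt · [f(35/12) + f(3.75) + f(55/12) + ...].
Sum ≈ 1.93781.

1.93781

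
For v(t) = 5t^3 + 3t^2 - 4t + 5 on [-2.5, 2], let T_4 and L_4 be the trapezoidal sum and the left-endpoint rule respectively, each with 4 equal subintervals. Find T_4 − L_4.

52.5234375

T_4 ≈ 21.0849609.
L_4 ≈ -31.4384766.
T_4 − L_4 = 52.5234375.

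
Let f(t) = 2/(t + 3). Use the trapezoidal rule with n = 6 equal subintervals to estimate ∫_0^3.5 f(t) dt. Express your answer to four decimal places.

1.5513

Δt = (3.5 − 0)/6 = 7/12.
f(0) = 2/3, f(7/12) = 24/43, f(7/6) = 0.48, f(1.75) = 8/19, f(7/3) = 0.375, f(35/12) = 24/71, f(3.5) = 4/13.
T_6 = (Δt/2)·[f(t_0) + 2f(t_1) + ... + 2f(t_{5}) + f(t_6)].
Sum ≈ 1.5513.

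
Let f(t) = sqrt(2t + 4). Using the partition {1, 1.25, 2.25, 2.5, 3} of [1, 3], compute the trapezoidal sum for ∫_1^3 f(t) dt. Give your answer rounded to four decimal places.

5.6374

Subinterval widths: 0.25, 1, 0.25, 0.5.
f(1) ≈ 2.4495, f(1.25) ≈ 2.5495, f(2.25) ≈ 2.9155, f(2.5) ≈ 3.0000, f(3) ≈ 3.1623.
On each subinterval the trapezoid contributes (Δt_i/2)·[f(t_{i-1}) + f(t_i)].
Sum ≈ 5.6374.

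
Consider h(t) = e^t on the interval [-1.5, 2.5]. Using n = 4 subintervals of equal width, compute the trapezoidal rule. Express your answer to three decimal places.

12.940

Δt = (2.5 − (-1.5))/4 = 1.
h(-1.5) ≈ 0.223, h(-0.5) ≈ 0.607, h(0.5) ≈ 1.649, h(1.5) ≈ 4.482, h(2.5) ≈ 12.182.
T_4 = (Δt/2)·[h(t_0) + 2h(t_1) + 2h(t_2) + 2h(t_3) + h(t_4)].
Sum ≈ 12.940.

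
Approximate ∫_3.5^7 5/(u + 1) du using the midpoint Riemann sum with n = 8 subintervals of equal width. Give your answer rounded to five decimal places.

Δu = (7 − 3.5)/8 = 0.4375.
Midpoints: 3.71875, 4.15625, 4.59375, 5.03125, 5.46875, 5.90625, 6.34375, 6.78125.
f(3.71875) = 160/151, f(4.15625) = 32/33, f(4.59375) = 160/179, f(5.03125) = 160/193, f(5.46875) = 160/207, f(5.90625) = 160/221, f(6.34375) = 32/47, f(6.78125) = 160/249.
Sum = Δu · [f(3.71875) + f(4.15625) + f(4.59375) + ...].
Sum ≈ 2.87548.

2.87548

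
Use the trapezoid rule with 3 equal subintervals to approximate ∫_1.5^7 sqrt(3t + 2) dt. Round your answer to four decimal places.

20.7535

Δt = (7 − 1.5)/3 = 11/6.
f(1.5) ≈ 2.5495, f(10/3) ≈ 3.4641, f(31/6) ≈ 4.1833, f(7) ≈ 4.7958.
T_3 = (Δt/2)·[f(t_0) + 2f(t_1) + 2f(t_2) + f(t_3)].
Sum ≈ 20.7535.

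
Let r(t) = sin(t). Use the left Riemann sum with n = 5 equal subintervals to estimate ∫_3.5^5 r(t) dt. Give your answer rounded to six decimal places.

-1.119733

Δt = (5 − 3.5)/5 = 0.3.
Left endpoints: 3.5, 3.8, 4.1, 4.4, 4.7.
r(3.5) ≈ -0.350783, r(3.8) ≈ -0.611858, r(4.1) ≈ -0.818277, r(4.4) ≈ -0.951602, r(4.7) ≈ -0.999923.
Sum = Δt · [r(3.5) + r(3.8) + r(4.1) + r(4.4) + r(4.7)].
Sum ≈ -1.119733.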